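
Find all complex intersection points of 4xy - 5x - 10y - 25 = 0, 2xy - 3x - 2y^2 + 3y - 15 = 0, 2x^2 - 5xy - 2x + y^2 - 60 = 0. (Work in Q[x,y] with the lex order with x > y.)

{(-5, 0)}

Compute a lex Gröbner basis by Buchberger's algorithm.
f_1 = 4xy - 5x - 10y - 25, LT = xy.
f_2 = 2xy - 3x - 2y^2 + 3y - 15, LT = xy.
f_3 = 2x^2 - 5xy - 2x + y^2 - 60, LT = x^2.

S(f_1,f_2): lcm = xy. S = 1/4x + y^2 - 4y + 5/4.
  reduce S modulo (f_1, f_2, f_3):
  remainder 1/4x + y^2 - 4y + 5/4 ≠ 0; add h_4 = 1/4x + y^2 - 4y + 5/4 to the basis.

S(f_1,f_3): lcm = x^2y. S = -5/4x^2 + 5/2xy^2 - 3/2xy - 25/4x - 1/2y^3 + 30y.
  reduce S modulo (f_1, f_2, f_3, h_4):
  remainder -1/2y^3 + 355/8y^2 - 865/8y ≠ 0; add h_5 = -1/2y^3 + 355/8y^2 - 865/8y to the basis.

S(f_2,f_3): lcm = x^2y. S = -3/2x^2 + 3/2xy^2 + 5/2xy - 15/2x - 1/2y^3 + 30y.
  reduce S modulo (f_1, f_2, f_3, h_4, h_5):
  remainder -7y^2 + 281/16y ≠ 0; add h_6 = -7y^2 + 281/16y to the basis.

S(f_1,h_4): lcm = xy. S = -5/4x - 4y^3 + 16y^2 - 15/2y - 25/4.
  reduce S modulo (f_1, f_2, f_3, h_4, h_5, h_6):
  remainder -27/56y ≠ 0; add h_7 = -27/56y to the basis.

The other S-polynomials (S(f_2,h_4), S(f_3,h_4), S(f_1,h_5), S(f_2,h_5), S(f_3,h_5), S(h_4,h_5), S(f_1,h_6), S(f_2,h_6), S(f_3,h_6), S(h_4,h_6), S(h_5,h_6), S(f_1,h_7), S(f_2,h_7), S(f_3,h_7), S(h_4,h_7), S(h_5,h_7), S(h_6,h_7)) all reduce to 0 modulo the current basis, so we have a Gröbner basis.
Inter-reduce: drop elements whose leading term is divisible by another's, tail-reduce, and make monic.
Reduced Gröbner basis: {x + 5, y}.

A lex Gröbner basis eliminates variables successively. Here y depends only on y, with roots {0}; lifting each root through the earlier basis elements recovers the full solutions.
  y = 0: the earlier basis element becomes x + 5 = 0, giving x = -5 — point (-5, 0).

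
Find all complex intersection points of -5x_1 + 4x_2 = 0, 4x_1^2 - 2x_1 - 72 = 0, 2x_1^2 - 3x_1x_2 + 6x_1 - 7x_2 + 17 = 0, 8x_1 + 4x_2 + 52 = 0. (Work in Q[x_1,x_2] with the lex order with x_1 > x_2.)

{(-4, -5)}

Compute a lex Gröbner basis by Buchberger's algorithm.
f_1 = -5x_1 + 4x_2, LT = x_1.
f_2 = 4x_1^2 - 2x_1 - 72, LT = x_1^2.
f_3 = 2x_1^2 - 3x_1x_2 + 6x_1 - 7x_2 + 17, LT = x_1^2.
f_4 = 8x_1 + 4x_2 + 52, LT = x_1.

S(f_1,f_2): lcm = x_1^2. S = -4/5x_1x_2 + 1/2x_1 + 18.
  reduce S modulo (f_1, f_2, f_3, f_4):
  remainder -16/25x_2^2 + 2/5x_2 + 18 ≠ 0; add h_5 = -16/25x_2^2 + 2/5x_2 + 18 to the basis.

S(f_1,f_3): lcm = x_1^2. S = 7/10x_1x_2 - 3x_1 + 7/2x_2 - 17/2.
  reduce S modulo (f_1, f_2, f_3, f_4, h_5):
  remainder 29/20x_2 + 29/4 ≠ 0; add h_6 = 29/20x_2 + 29/4 to the basis.

The other S-polynomials (S(f_1,f_4), S(f_2,f_3), S(f_2,f_4), S(f_3,f_4), S(f_1,h_5), S(f_2,h_5), S(f_3,h_5), S(f_4,h_5), S(f_1,h_6), S(f_2,h_6), S(f_3,h_6), S(f_4,h_6), S(h_5,h_6)) all reduce to 0 modulo the current basis, so we have a Gröbner basis.
Inter-reduce: drop elements whose leading term is divisible by another's, tail-reduce, and make monic.
Reduced Gröbner basis: {x_1 + 4, x_2 + 5}.

Since the basis is lex-ordered, x_2 + 5 is univariate in x_2. Its roots are {-5}. Back-substituting each root into the other basis elements fixes the other coordinates.
  x_2 = -5: the earlier basis element becomes x_1 + 4 = 0, giving x_1 = -4 — point (-4, -5).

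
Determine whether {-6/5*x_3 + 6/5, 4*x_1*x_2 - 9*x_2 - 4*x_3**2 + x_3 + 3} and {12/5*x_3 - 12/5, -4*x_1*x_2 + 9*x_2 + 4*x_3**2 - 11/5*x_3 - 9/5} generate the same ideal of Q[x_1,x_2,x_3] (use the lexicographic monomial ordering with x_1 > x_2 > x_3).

Yes, the ideals are equal.

Since reduced Gröbner bases are canonical representatives of ideals under a given ordering, it suffices to compute and compare them.
Buchberger on the first generating set:
f_1 = -6/5*x_3 + 6/5, LT = x_3.
f_2 = 4*x_1*x_2 - 9*x_2 - 4*x_3**2 + x_3 + 3, LT = x_1*x_2.

The S-polynomials (S(f_1,f_2)) all reduce to 0 modulo the current basis, so we have a Gröbner basis.
Inter-reduce: drop elements whose leading term is divisible by another's, tail-reduce, and make monic.
Reduced Gröbner basis: {x_1*x_2 - 9/4*x_2, x_3 - 1}.

Buchberger on the second generating set:
h_1 = 12/5*x_3 - 12/5, LT = x_3.
h_2 = -4*x_1*x_2 + 9*x_2 + 4*x_3**2 - 11/5*x_3 - 9/5, LT = x_1*x_2.

The S-polynomials (S(h_1,h_2)) all reduce to 0 modulo the current basis, so we have a Gröbner basis.
Inter-reduce: drop elements whose leading term is divisible by another's, tail-reduce, and make monic.
Reduced Gröbner basis: {x_1*x_2 - 9/4*x_2, x_3 - 1}.

These coincide, so the ideals are equal.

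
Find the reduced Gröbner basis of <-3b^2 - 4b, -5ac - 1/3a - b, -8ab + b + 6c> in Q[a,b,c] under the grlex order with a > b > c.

G = {b^2 + 4/3b, bc + 4/3c, c^2 - 31/90b - 7/45c, a + 3/32b + 9/16c}

This is the nonlinear analogue of row-reducing a linear system.

f_1 = -3b^2 - 4b, LT = b^2.
f_2 = -5ac - 1/3a - b, LT = ac.
f_3 = -8ab + b + 6c, LT = ab.

S(f_1,f_2): leading monomials are coprime, so the S-polynomial reduces to 0 (Buchberger's first criterion).
S(f_1,f_3): lcm = ab^2. S = 4/3ab + 1/8b^2 + 3/4bc.
  leading term ab: subtract (-1/6)·f_3 from 4/3ab + 1/8b^2 + 3/4bc → 1/8b^2 + 3/4bc + 1/6b + c
  leading term b^2: subtract (-1/24)·f_1 from 1/8b^2 + 3/4bc + 1/6b + c → 3/4bc + c
  leading term bc: no divisor's leading term divides it; move 3/4bc to the remainder.
  leading term c: no divisor's leading term divides it; move c to the remainder.
  remainder 3/4bc + c ≠ 0; add g_4 = 3/4bc + c to the basis.

S(f_2,f_3): lcm = abc. S = 1/15ab + 1/5b^2 + 1/8bc + 3/4c^2.
  leading term ab: subtract (-1/120)·f_3 from 1/15ab + 1/5b^2 + 1/8bc + 3/4c^2 → 1/5b^2 + 1/8bc + 3/4c^2 + 1/120b + 1/20c
  leading term b^2: subtract (-1/15)·f_1 from 1/5b^2 + 1/8bc + 3/4c^2 + 1/120b + 1/20c → 1/8bc + 3/4c^2 - 31/120b + 1/20c
  leading term bc: subtract (1/6)·g_4 from 1/8bc + 3/4c^2 - 31/120b + 1/20c → 3/4c^2 - 31/120b - 7/60c
  leading term c^2: no divisor's leading term divides it; move 3/4c^2 to the remainder.
  leading term b: no divisor's leading term divides it; move -31/120b to the remainder.
  leading term c: no divisor's leading term divides it; move -7/60c to the remainder.
  remainder 3/4c^2 - 31/120b - 7/60c ≠ 0; add g_5 = 3/4c^2 - 31/120b - 7/60c to the basis.

S(f_1,g_4): lcm = b^2c. S = 0.
  remainder 0.

S(f_2,g_4): lcm = abc. S = 1/15ab - 4/3ac + 1/5b^2.
  leading term ab: subtract (-1/120)·f_3 from 1/15ab - 4/3ac + 1/5b^2 → -4/3ac + 1/5b^2 + 1/120b + 1/20c
  leading term ac: subtract (4/15)·f_2 from -4/3ac + 1/5b^2 + 1/120b + 1/20c → 1/5b^2 + 4/45a + 11/40b + 1/20c
  leading term b^2: subtract (-1/15)·f_1 from 1/5b^2 + 4/45a + 11/40b + 1/20c → 4/45a + 1/120b + 1/20c
  leading term a: no divisor's leading term divides it; move 4/45a to the remainder.
  leading term b: no divisor's leading term divides it; move 1/120b to the remainder.
  leading term c: no divisor's leading term divides it; move 1/20c to the remainder.
  remainder 4/45a + 1/120b + 1/20c ≠ 0; add g_6 = 4/45a + 1/120b + 1/20c to the basis.

S(f_3,g_4): lcm = abc. S = -4/3ac - 1/8bc - 3/4c^2.
  leading term ac: subtract (4/15)·f_2 from -4/3ac - 1/8bc - 3/4c^2 → -1/8bc - 3/4c^2 + 4/45a + 4/15b
  leading term bc: subtract (-1/6)·g_4 from -1/8bc - 3/4c^2 + 4/45a + 4/15b → -3/4c^2 + 4/45a + 4/15b + 1/6c
  leading term c^2: subtract (-1)·g_5 from -3/4c^2 + 4/45a + 4/15b + 1/6c → 4/45a + 1/120b + 1/20c
  leading term a: subtract (1)·g_6 from 4/45a + 1/120b + 1/20c → 0
  remainder 0.

S(f_1,g_5): leading monomials are coprime, so the S-polynomial reduces to 0 (Buchberger's first criterion).
S(f_2,g_5): lcm = ac^2. S = 31/90ab + 2/9ac + 1/5bc.
  leading term ab: subtract (-31/720)·f_3 from 31/90ab + 2/9ac + 1/5bc → 2/9ac + 1/5bc + 31/720b + 31/120c
  leading term ac: subtract (-2/45)·f_2 from 2/9ac + 1/5bc + 31/720b + 31/120c → 1/5bc - 2/135a - 1/720b + 31/120c
  leading term bc: subtract (4/15)·g_4 from 1/5bc - 2/135a - 1/720b + 31/120c → -2/135a - 1/720b - 1/120c
  leading term a: subtract (-1/6)·g_6 from -2/135a - 1/720b - 1/120c → 0
  remainder 0.

S(f_3,g_5): leading monomials are coprime, so the S-polynomial reduces to 0 (Buchberger's first criterion).
S(g_4,g_5): lcm = bc^2. S = 31/90b^2 + 7/45bc + 4/3c^2.
  leading term b^2: subtract (-31/270)·f_1 from 31/90b^2 + 7/45bc + 4/3c^2 → 7/45bc + 4/3c^2 - 62/135b
  leading term bc: subtract (28/135)·g_4 from 7/45bc + 4/3c^2 - 62/135b → 4/3c^2 - 62/135b - 28/135c
  leading term c^2: subtract (16/9)·g_5 from 4/3c^2 - 62/135b - 28/135c → 0
  remainder 0.

S(f_1,g_6): leading monomials are coprime, so the S-polynomial reduces to 0 (Buchberger's first criterion).
S(f_2,g_6): lcm = ac. S = -3/32bc - 9/16c^2 + 1/15a + 1/5b.
  leading term bc: subtract (-1/8)·g_4 from -3/32bc - 9/16c^2 + 1/15a + 1/5b → -9/16c^2 + 1/15a + 1/5b + 1/8c
  leading term c^2: subtract (-3/4)·g_5 from -9/16c^2 + 1/15a + 1/5b + 1/8c → 1/15a + 1/160b + 3/80c
  leading term a: subtract (3/4)·g_6 from 1/15a + 1/160b + 3/80c → 0
  remainder 0.

S(f_3,g_6): lcm = ab. S = -3/32b^2 - 9/16bc - 1/8b - 3/4c.
  leading term b^2: subtract (1/32)·f_1 from -3/32b^2 - 9/16bc - 1/8b - 3/4c → -9/16bc - 3/4c
  leading term bc: subtract (-3/4)·g_4 from -9/16bc - 3/4c → 0
  remainder 0.

S(g_4,g_6): leading monomials are coprime, so the S-polynomial reduces to 0 (Buchberger's first criterion).
S(g_5,g_6): leading monomials are coprime, so the S-polynomial reduces to 0 (Buchberger's first criterion).
Every S-polynomial of the final basis reduces to 0, so we have a Gröbner basis.
Inter-reduce: drop elements whose leading term is divisible by another's, tail-reduce, and make monic.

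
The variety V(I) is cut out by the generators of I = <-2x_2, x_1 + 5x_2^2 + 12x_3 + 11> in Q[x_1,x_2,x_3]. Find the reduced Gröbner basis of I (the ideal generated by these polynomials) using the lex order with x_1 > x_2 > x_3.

f_1 = -2x_2, LT = x_2.
f_2 = x_1 + 5x_2^2 + 12x_3 + 11, LT = x_1.

The S-polynomials (S(f_1,f_2)) all reduce to 0 modulo the current basis, so we have a Gröbner basis.

G = {x_1 + 12x_3 + 11, x_2}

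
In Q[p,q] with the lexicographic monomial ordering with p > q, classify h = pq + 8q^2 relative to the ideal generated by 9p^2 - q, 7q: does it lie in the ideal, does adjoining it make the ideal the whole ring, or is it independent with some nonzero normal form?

pq + 8q^2 lies in I (it reduces to 0).

First compute the reduced Gröbner basis of I by Buchberger's algorithm.
f_1 = 9p^2 - q, LT = p^2.
f_2 = 7q, LT = q.

S(f_1,f_2): leading monomials are coprime, so the S-polynomial reduces to 0 (Buchberger's first criterion).
Every S-polynomial of the final basis reduces to 0, so we have a Gröbner basis.
Inter-reduce: drop elements whose leading term is divisible by another's, tail-reduce, and make monic.
Reduced Gröbner basis: {p^2, q}.
Label its elements g_1 = p^2, g_2 = q.

Reduce h = pq + 8q^2 modulo G:
  leading term pq: subtract (p)·g_2 from pq + 8q^2 → 8q^2
  leading term q^2: subtract (8q)·g_2 from 8q^2 → 0
  normal form = 0.
Since the normal form is 0, h ∈ I.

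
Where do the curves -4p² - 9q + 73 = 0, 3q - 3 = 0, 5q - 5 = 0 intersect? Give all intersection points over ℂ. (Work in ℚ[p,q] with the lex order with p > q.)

Compute a lex Gröbner basis by Buchberger's algorithm.
f_1 = -4p² - 9q + 73, LT = p².
f_2 = 3q - 3, LT = q.
f_3 = 5q - 5, LT = q.

The S-polynomials (S(f_1,f_2), S(f_1,f_3), S(f_2,f_3)) all reduce to 0 modulo the current basis, so we have a Gröbner basis.
Inter-reduce: drop elements whose leading term is divisible by another's, tail-reduce, and make monic.
Reduced Gröbner basis: {p² - 16, q - 1}.

Elimination: the polynomial q - 1 lies in the elimination ideal for q, so q ∈ {1}. For each such q, the remaining basis elements (now univariate) give the rest of the solution.
  q = 1: the earlier basis element becomes p² - 16 = 0, giving p = -4, 4 — points (-4, 1), (4, 1).

{(-4, 1), (4, 1)}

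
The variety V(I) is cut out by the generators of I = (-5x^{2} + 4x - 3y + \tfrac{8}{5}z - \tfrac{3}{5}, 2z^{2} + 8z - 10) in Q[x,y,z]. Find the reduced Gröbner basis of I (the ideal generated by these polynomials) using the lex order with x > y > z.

G = {x^{2} - \tfrac{4}{5}x + \tfrac{3}{5}y - \tfrac{8}{25}z + \tfrac{3}{25}, z^{2} + 4z - 5}

f_1 = -5x^{2} + 4x - 3y + \tfrac{8}{5}z - \tfrac{3}{5}, LT = x^{2}.
f_2 = 2z^{2} + 8z - 10, LT = z^{2}.

The S-polynomials (S(f_1,f_2)) all reduce to 0 modulo the current basis, so we have a Gröbner basis.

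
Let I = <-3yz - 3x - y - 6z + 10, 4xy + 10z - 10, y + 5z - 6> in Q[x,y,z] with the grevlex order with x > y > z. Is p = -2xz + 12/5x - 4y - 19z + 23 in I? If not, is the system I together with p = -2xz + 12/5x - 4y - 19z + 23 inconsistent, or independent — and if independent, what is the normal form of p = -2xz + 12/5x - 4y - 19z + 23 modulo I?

First compute the reduced Gröbner basis of I by Buchberger's algorithm.
f_1 = -3yz - 3x - y - 6z + 10, LT = yz.
f_2 = 4xy + 10z - 10, LT = xy.
f_3 = y + 5z - 6, LT = y.

S(f_1,f_2): lcm = xyz. S = x^2 + 1/3xy + 2xz - 5/2z^2 - 10/3x + 5/2z.
  leading term x^2: no divisor's leading term divides it; move x^2 to the remainder.
  leading term xy: subtract (1/12)·f_2 from 1/3xy + 2xz - 5/2z^2 - 10/3x + 5/2z → 2xz - 5/2z^2 - 10/3x + 5/3z + 5/6
  leading term xz: no divisor's leading term divides it; move 2xz to the remainder.
  leading term z^2: no divisor's leading term divides it; move -5/2z^2 to the remainder.
  leading term x: no divisor's leading term divides it; move -10/3x to the remainder.
  leading term z: no divisor's leading term divides it; move 5/3z to the remainder.
  leading term 1: no divisor's leading term divides it; move 5/6 to the remainder.
  remainder x^2 + 2xz - 5/2z^2 - 10/3x + 5/3z + 5/6 ≠ 0; add h_4 = x^2 + 2xz - 5/2z^2 - 10/3x + 5/3z + 5/6 to the basis.

S(f_1,f_3): lcm = yz. S = -5z^2 + x + 1/3y + 8z - 10/3.
  leading term z^2: no divisor's leading term divides it; move -5z^2 to the remainder.
  leading term x: no divisor's leading term divides it; move x to the remainder.
  leading term y: subtract (1/3)·f_3 from 1/3y + 8z - 10/3 → 19/3z - 4/3
  leading term z: no divisor's leading term divides it; move 19/3z to the remainder.
  leading term 1: no divisor's leading term divides it; move -4/3 to the remainder.
  remainder -5z^2 + x + 19/3z - 4/3 ≠ 0; add h_5 = -5z^2 + x + 19/3z - 4/3 to the basis.

S(f_2,f_3): lcm = xy. S = -5xz + 6x + 5/2z - 5/2.
  leading term xz: no divisor's leading term divides it; move -5xz to the remainder.
  leading term x: no divisor's leading term divides it; move 6x to the remainder.
  leading term z: no divisor's leading term divides it; move 5/2z to the remainder.
  leading term 1: no divisor's leading term divides it; move -5/2 to the remainder.
  remainder -5xz + 6x + 5/2z - 5/2 ≠ 0; add h_6 = -5xz + 6x + 5/2z - 5/2 to the basis.

The other S-polynomials (S(f_1,h_4), S(f_2,h_4), S(f_3,h_4), S(f_1,h_5), S(f_2,h_5), S(f_3,h_5), S(h_4,h_5), S(f_1,h_6), S(f_2,h_6), S(f_3,h_6), S(h_4,h_6), S(h_5,h_6)) all reduce to 0 modulo the current basis, so we have a Gröbner basis.
Inter-reduce: drop elements whose leading term is divisible by another's, tail-reduce, and make monic.
Reduced Gröbner basis: {x^2 - 43/30x - 1/2z + 1/2, xz - 6/5x - 1/2z + 1/2, z^2 - 1/5x - 19/15z + 4/15, y + 5z - 6}.
Label its elements g_1 = x^2 - 43/30x - 1/2z + 1/2, g_2 = xz - 6/5x - 1/2z + 1/2, g_3 = z^2 - 1/5x - 19/15z + 4/15, g_4 = y + 5z - 6.

Reduce p = -2xz + 12/5x - 4y - 19z + 23 modulo G:
  leading term xz: subtract (-2)·g_2 from -2xz + 12/5x - 4y - 19z + 23 → -4y - 20z + 24
  leading term y: subtract (-4)·g_4 from -4y - 20z + 24 → 0
  normal form = 0.
Since the normal form is 0, p ∈ I.

The remainder on division by a Gröbner basis is unique — it is the normal form.

-2xz + 12/5x - 4y - 19z + 23 lies in I (it reduces to 0).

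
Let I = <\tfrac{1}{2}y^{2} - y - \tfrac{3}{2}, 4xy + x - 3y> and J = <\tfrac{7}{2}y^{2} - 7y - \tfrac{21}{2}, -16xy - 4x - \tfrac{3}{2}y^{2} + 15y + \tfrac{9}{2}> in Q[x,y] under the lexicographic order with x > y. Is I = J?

Equality of ideals is decidable: compute both reduced Gröbner bases (unique for the ordering) and check whether they agree.
Buchberger on the first generating set:
f_1 = \tfrac{1}{2}y^{2} - y - \tfrac{3}{2}, LT = y^{2}.
f_2 = 4xy + x - 3y, LT = xy.

S(f_1,f_2): lcm = xy^{2}. S = -\tfrac{9}{4}xy - 3x + \tfrac{3}{4}y^{2}.
  reduce S modulo (f_1, f_2):
  remainder -\tfrac{39}{16}x - \tfrac{3}{16}y + \tfrac{9}{4} ≠ 0; add g_3 = -\tfrac{39}{16}x - \tfrac{3}{16}y + \tfrac{9}{4} to the basis.

The other S-polynomials (S(f_1,g_3), S(f_2,g_3)) all reduce to 0 modulo the current basis, so we have a Gröbner basis.
Inter-reduce: drop elements whose leading term is divisible by another's, tail-reduce, and make monic.
Reduced Gröbner basis: {x + \tfrac{1}{13}y - \tfrac{12}{13}, y^{2} - 2y - 3}.

Buchberger on the second generating set:
h_1 = \tfrac{7}{2}y^{2} - 7y - \tfrac{21}{2}, LT = y^{2}.
h_2 = -16xy - 4x - \tfrac{3}{2}y^{2} + 15y + \tfrac{9}{2}, LT = xy.

S(h_1,h_2): lcm = xy^{2}. S = -\tfrac{9}{4}xy - 3x - \tfrac{3}{32}y^{3} + \tfrac{15}{16}y^{2} + \tfrac{9}{32}y.
  reduce S modulo (h_1, h_2):
  remainder -\tfrac{39}{16}x - \tfrac{3}{16}y + \tfrac{9}{4} ≠ 0; add k_3 = -\tfrac{39}{16}x - \tfrac{3}{16}y + \tfrac{9}{4} to the basis.

The other S-polynomials (S(h_1,k_3), S(h_2,k_3)) all reduce to 0 modulo the current basis, so we have a Gröbner basis.
Inter-reduce: drop elements whose leading term is divisible by another's, tail-reduce, and make monic.
Reduced Gröbner basis: {x + \tfrac{1}{13}y - \tfrac{12}{13}, y^{2} - 2y - 3}.

These coincide, so the ideals are equal.

Yes, the ideals are equal.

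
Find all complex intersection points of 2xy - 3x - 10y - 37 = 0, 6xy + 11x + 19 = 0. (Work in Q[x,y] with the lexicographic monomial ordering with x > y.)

{(1, -5), (-19/4, -7/6)}

Compute a lex Gröbner basis by Buchberger's algorithm.
f_1 = 2xy - 3x - 10y - 37, LT = xy.
f_2 = 6xy + 11x + 19, LT = xy.

S(f_1,f_2): lcm = xy. S = -\tfrac{10}{3}x - 5y - \tfrac{65}{3}.
  leading term x: no divisor's leading term divides it; move -\tfrac{10}{3}x to the remainder.
  leading term y: no divisor's leading term divides it; move -5y to the remainder.
  leading term 1: no divisor's leading term divides it; move -\tfrac{65}{3} to the remainder.
  remainder -\tfrac{10}{3}x - 5y - \tfrac{65}{3} ≠ 0; add h_3 = -\tfrac{10}{3}x - 5y - \tfrac{65}{3} to the basis.

S(f_1,h_3): lcm = xy. S = -\tfrac{3}{2}x - \tfrac{3}{2}y^{2} - \tfrac{23}{2}y - \tfrac{37}{2}.
  leading term x: subtract (\tfrac{9}{20})·h_3 from -\tfrac{3}{2}x - \tfrac{3}{2}y^{2} - \tfrac{23}{2}y - \tfrac{37}{2} → -\tfrac{3}{2}y^{2} - \tfrac{37}{4}y - \tfrac{35}{4}
  leading term y^{2}: no divisor's leading term divides it; move -\tfrac{3}{2}y^{2} to the remainder.
  leading term y: no divisor's leading term divides it; move -\tfrac{37}{4}y to the remainder.
  leading term 1: no divisor's leading term divides it; move -\tfrac{35}{4} to the remainder.
  remainder -\tfrac{3}{2}y^{2} - \tfrac{37}{4}y - \tfrac{35}{4} ≠ 0; add h_4 = -\tfrac{3}{2}y^{2} - \tfrac{37}{4}y - \tfrac{35}{4} to the basis.

The other S-polynomials (S(f_2,h_3), S(f_1,h_4), S(f_2,h_4), S(h_3,h_4)) all reduce to 0 modulo the current basis, so we have a Gröbner basis.
Inter-reduce: drop elements whose leading term is divisible by another's, tail-reduce, and make monic.
Reduced Gröbner basis: {x + \tfrac{3}{2}y + \tfrac{13}{2}, y^{2} + \tfrac{37}{6}y + \tfrac{35}{6}}.

A lex Gröbner basis eliminates variables successively. Here y^{2} + \tfrac{37}{6}y + \tfrac{35}{6} depends only on y, with roots {-5, -7/6}; lifting each root through the earlier basis elements recovers the full solutions.
  y = -5: the earlier basis element becomes x - 1 = 0, giving x = 1 — point (1, -5).
  y = -7/6: the earlier basis element becomes x + \tfrac{19}{4} = 0, giving x = -19/4 — point (-19/4, -7/6).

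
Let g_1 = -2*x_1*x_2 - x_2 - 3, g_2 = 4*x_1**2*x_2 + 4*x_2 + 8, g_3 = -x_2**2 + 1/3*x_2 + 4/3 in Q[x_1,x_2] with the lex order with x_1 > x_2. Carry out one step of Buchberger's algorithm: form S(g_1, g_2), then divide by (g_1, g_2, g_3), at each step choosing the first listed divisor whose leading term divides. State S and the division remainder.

S(g_1, g_2) = 1/2*x_1*x_2 + 3/2*x_1 - x_2 - 2; remainder on division = 3/2*x_1 - 5/4*x_2 - 11/4.

lcm(LM(g_1), LM(g_2)) = x_1**2*x_2.
S = (lcm/LT(g_1))·g_1 − (lcm/LT(g_2))·g_2 = 1/2*x_1*x_2 + 3/2*x_1 - x_2 - 2.
Reduce S modulo (g_1, g_2, g_3) in that order:
  leading term x_1*x_2: subtract (-1/4)·g_1 from 1/2*x_1*x_2 + 3/2*x_1 - x_2 - 2 → 3/2*x_1 - 5/4*x_2 - 11/4
  leading term x_1: no divisor's leading term divides it; move 3/2*x_1 to the remainder.
  leading term x_2: no divisor's leading term divides it; move -5/4*x_2 to the remainder.
  leading term 1: no divisor's leading term divides it; move -11/4 to the remainder.
The remainder 3/2*x_1 - 5/4*x_2 - 11/4 is nonzero, so it would be added as the next basis element.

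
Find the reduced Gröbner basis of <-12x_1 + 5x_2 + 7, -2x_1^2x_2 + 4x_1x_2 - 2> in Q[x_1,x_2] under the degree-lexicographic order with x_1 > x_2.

This is the nonlinear analogue of row-reducing a linear system.

f_1 = -12x_1 + 5x_2 + 7, LT = x_1.
f_2 = -2x_1^2x_2 + 4x_1x_2 - 2, LT = x_1^2x_2.

S(f_1,f_2): lcm = x_1^2x_2. S = -5/12x_1x_2^2 + 17/12x_1x_2 - 1.
  leading term x_1x_2^2: subtract (5/144x_2^2)·f_1 from -5/12x_1x_2^2 + 17/12x_1x_2 - 1 → -25/144x_2^3 + 17/12x_1x_2 - 35/144x_2^2 - 1
  leading term x_2^3: no divisor's leading term divides it; move -25/144x_2^3 to the remainder.
  leading term x_1x_2: subtract (-17/144x_2)·f_1 from 17/12x_1x_2 - 35/144x_2^2 - 1 → 25/72x_2^2 + 119/144x_2 - 1
  leading term x_2^2: no divisor's leading term divides it; move 25/72x_2^2 to the remainder.
  leading term x_2: no divisor's leading term divides it; move 119/144x_2 to the remainder.
  leading term 1: no divisor's leading term divides it; move -1 to the remainder.
  remainder -25/144x_2^3 + 25/72x_2^2 + 119/144x_2 - 1 ≠ 0; add g_3 = -25/144x_2^3 + 25/72x_2^2 + 119/144x_2 - 1 to the basis.

The other S-polynomials (S(f_1,g_3), S(f_2,g_3)) all reduce to 0 modulo the current basis, so we have a Gröbner basis.
Inter-reduce: drop elements whose leading term is divisible by another's, tail-reduce, and make monic.

G = {x_2^3 - 2x_2^2 - 119/25x_2 + 144/25, x_1 - 5/12x_2 - 7/12}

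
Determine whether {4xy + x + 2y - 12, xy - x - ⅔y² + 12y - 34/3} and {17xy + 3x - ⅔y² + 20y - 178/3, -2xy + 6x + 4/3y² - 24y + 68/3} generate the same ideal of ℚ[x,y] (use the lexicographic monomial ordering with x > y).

No, the ideals differ.

For a fixed monomial order, each ideal has a unique reduced Gröbner basis; comparing bases decides equality.
Buchberger on the first generating set:
f_1 = 4xy + x + 2y - 12, LT = xy.
f_2 = xy - x - ⅔y² + 12y - 34/3, LT = xy.

S(f_1,f_2): lcm = xy. S = 5/4x + ⅔y² - 23/2y + 25/3.
  leading term x: no divisor's leading term divides it; move 5/4x to the remainder.
  leading term y²: no divisor's leading term divides it; move ⅔y² to the remainder.
  leading term y: no divisor's leading term divides it; move -23/2y to the remainder.
  leading term 1: no divisor's leading term divides it; move 25/3 to the remainder.
  remainder 5/4x + ⅔y² - 23/2y + 25/3 ≠ 0; add g_3 = 5/4x + ⅔y² - 23/2y + 25/3 to the basis.

S(f_1,g_3): lcm = xy. S = ¼x - 8/15y³ + 46/5y² - 37/6y - 3.
  leading term x: subtract (⅕)·g_3 from ¼x - 8/15y³ + 46/5y² - 37/6y - 3 → -8/15y³ + 136/15y² - 58/15y - 14/3
  leading term y³: no divisor's leading term divides it; move -8/15y³ to the remainder.
  leading term y²: no divisor's leading term divides it; move 136/15y² to the remainder.
  leading term y: no divisor's leading term divides it; move -58/15y to the remainder.
  leading term 1: no divisor's leading term divides it; move -14/3 to the remainder.
  remainder -8/15y³ + 136/15y² - 58/15y - 14/3 ≠ 0; add g_4 = -8/15y³ + 136/15y² - 58/15y - 14/3 to the basis.

The other S-polynomials (S(f_2,g_3), S(f_1,g_4), S(f_2,g_4), S(g_3,g_4)) all reduce to 0 modulo the current basis, so we have a Gröbner basis.
Inter-reduce: drop elements whose leading term is divisible by another's, tail-reduce, and make monic.
Reduced Gröbner basis: {x + 8/15y² - 46/5y + 20/3, y³ - 17y² + 29/4y + 35/4}.

Buchberger on the second generating set:
h_1 = 17xy + 3x - ⅔y² + 20y - 178/3, LT = xy.
h_2 = -2xy + 6x + 4/3y² - 24y + 68/3, LT = xy.

S(h_1,h_2): lcm = xy. S = 54/17x + 32/51y² - 184/17y + 400/51.
  leading term x: no divisor's leading term divides it; move 54/17x to the remainder.
  leading term y²: no divisor's leading term divides it; move 32/51y² to the remainder.
  leading term y: no divisor's leading term divides it; move -184/17y to the remainder.
  leading term 1: no divisor's leading term divides it; move 400/51 to the remainder.
  remainder 54/17x + 32/51y² - 184/17y + 400/51 ≠ 0; add k_3 = 54/17x + 32/51y² - 184/17y + 400/51 to the basis.

S(h_1,k_3): lcm = xy. S = 3/17x - 16/81y³ + 1546/459y² - 1780/1377y - 178/51.
  leading term x: subtract (1/18)·k_3 from 3/17x - 16/81y³ + 1546/459y² - 1780/1377y - 178/51 → -16/81y³ + 10/3y² - 56/81y - 106/27
  leading term y³: no divisor's leading term divides it; move -16/81y³ to the remainder.
  leading term y²: no divisor's leading term divides it; move 10/3y² to the remainder.
  leading term y: no divisor's leading term divides it; move -56/81y to the remainder.
  leading term 1: no divisor's leading term divides it; move -106/27 to the remainder.
  remainder -16/81y³ + 10/3y² - 56/81y - 106/27 ≠ 0; add k_4 = -16/81y³ + 10/3y² - 56/81y - 106/27 to the basis.

The other S-polynomials (S(h_2,k_3), S(h_1,k_4), S(h_2,k_4), S(k_3,k_4)) all reduce to 0 modulo the current basis, so we have a Gröbner basis.
Inter-reduce: drop elements whose leading term is divisible by another's, tail-reduce, and make monic.
Reduced Gröbner basis: {x + 16/81y² - 92/27y + 200/81, y³ - 135/8y² + 7/2y + 159/8}.

Since the reduced bases disagree, the two ideals are not the same.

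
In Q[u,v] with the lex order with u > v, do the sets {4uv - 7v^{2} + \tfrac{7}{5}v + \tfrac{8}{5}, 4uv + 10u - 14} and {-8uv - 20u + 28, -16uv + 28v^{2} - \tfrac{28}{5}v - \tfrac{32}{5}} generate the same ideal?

Yes, the ideals are equal.

For a fixed monomial order, each ideal has a unique reduced Gröbner basis; comparing bases decides equality.
Buchberger on the first generating set:
f_1 = 4uv - 7v^{2} + \tfrac{7}{5}v + \tfrac{8}{5}, LT = uv.
f_2 = 4uv + 10u - 14, LT = uv.

S(f_1,f_2): lcm = uv. S = -\tfrac{5}{2}u - \tfrac{7}{4}v^{2} + \tfrac{7}{20}v + \tfrac{39}{10}.
  reduce S modulo (f_1, f_2):
  remainder -\tfrac{5}{2}u - \tfrac{7}{4}v^{2} + \tfrac{7}{20}v + \tfrac{39}{10} ≠ 0; add g_3 = -\tfrac{5}{2}u - \tfrac{7}{4}v^{2} + \tfrac{7}{20}v + \tfrac{39}{10} to the basis.

S(f_1,g_3): lcm = uv. S = -\tfrac{7}{10}v^{3} - \tfrac{161}{100}v^{2} + \tfrac{191}{100}v + \tfrac{2}{5}.
  reduce S modulo (f_1, f_2, g_3):
  remainder -\tfrac{7}{10}v^{3} - \tfrac{161}{100}v^{2} + \tfrac{191}{100}v + \tfrac{2}{5} ≠ 0; add g_4 = -\tfrac{7}{10}v^{3} - \tfrac{161}{100}v^{2} + \tfrac{191}{100}v + \tfrac{2}{5} to the basis.

The other S-polynomials (S(f_2,g_3), S(f_1,g_4), S(f_2,g_4), S(g_3,g_4)) all reduce to 0 modulo the current basis, so we have a Gröbner basis.
Inter-reduce: drop elements whose leading term is divisible by another's, tail-reduce, and make monic.
Reduced Gröbner basis: {u + \tfrac{7}{10}v^{2} - \tfrac{7}{50}v - \tfrac{39}{25}, v^{3} + \tfrac{23}{10}v^{2} - \tfrac{191}{70}v - \tfrac{4}{7}}.

Buchberger on the second generating set:
h_1 = -8uv - 20u + 28, LT = uv.
h_2 = -16uv + 28v^{2} - \tfrac{28}{5}v - \tfrac{32}{5}, LT = uv.

S(h_1,h_2): lcm = uv. S = \tfrac{5}{2}u + \tfrac{7}{4}v^{2} - \tfrac{7}{20}v - \tfrac{39}{10}.
  reduce S modulo (h_1, h_2):
  remainder \tfrac{5}{2}u + \tfrac{7}{4}v^{2} - \tfrac{7}{20}v - \tfrac{39}{10} ≠ 0; add k_3 = \tfrac{5}{2}u + \tfrac{7}{4}v^{2} - \tfrac{7}{20}v - \tfrac{39}{10} to the basis.

S(h_1,k_3): lcm = uv. S = \tfrac{5}{2}u - \tfrac{7}{10}v^{3} + \tfrac{7}{50}v^{2} + \tfrac{39}{25}v - \tfrac{7}{2}.
  reduce S modulo (h_1, h_2, k_3):
  remainder -\tfrac{7}{10}v^{3} - \tfrac{161}{100}v^{2} + \tfrac{191}{100}v + \tfrac{2}{5} ≠ 0; add k_4 = -\tfrac{7}{10}v^{3} - \tfrac{161}{100}v^{2} + \tfrac{191}{100}v + \tfrac{2}{5} to the basis.

The other S-polynomials (S(h_2,k_3), S(h_1,k_4), S(h_2,k_4), S(k_3,k_4)) all reduce to 0 modulo the current basis, so we have a Gröbner basis.
Inter-reduce: drop elements whose leading term is divisible by another's, tail-reduce, and make monic.
Reduced Gröbner basis: {u + \tfrac{7}{10}v^{2} - \tfrac{7}{50}v - \tfrac{39}{25}, v^{3} + \tfrac{23}{10}v^{2} - \tfrac{191}{70}v - \tfrac{4}{7}}.

The two bases agree; hence the ideals are identical.
The same test decides containment: I ⊆ J iff every generator of I reduces to 0 modulo a Gröbner basis of J.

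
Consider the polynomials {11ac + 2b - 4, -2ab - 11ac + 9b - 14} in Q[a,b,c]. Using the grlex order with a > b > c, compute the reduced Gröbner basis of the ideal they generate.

f_1 = 11ac + 2b - 4, LT = ac.
f_2 = -2ab - 11ac + 9b - 14, LT = ab.

S(f_1,f_2): lcm = abc. S = -11/2ac^2 + 2/11b^2 + 9/2bc - 4/11b - 7c.
  reduce S modulo (f_1, f_2):
  remainder 2/11b^2 + 11/2bc - 4/11b - 9c ≠ 0; add g_3 = 2/11b^2 + 11/2bc - 4/11b - 9c to the basis.

The other S-polynomials (S(f_1,g_3), S(f_2,g_3)) all reduce to 0 modulo the current basis, so we have a Gröbner basis.

G = {ab - 11/2b + 9, ac + 2/11b - 4/11, b^2 + 121/4bc - 2b - 99/2c}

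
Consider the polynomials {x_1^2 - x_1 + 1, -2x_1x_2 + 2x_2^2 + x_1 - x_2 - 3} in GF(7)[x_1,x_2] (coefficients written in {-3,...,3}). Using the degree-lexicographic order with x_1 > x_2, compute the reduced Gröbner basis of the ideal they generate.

f_1 = x_1^2 - x_1 + 1, LT = x_1^2.
f_2 = -2x_1x_2 + 2x_2^2 + x_1 - x_2 - 3, LT = x_1x_2.

S(f_1,f_2): lcm = x_1^2x_2. S = x_1x_2^2 - 3x_1^2 + 2x_1x_2 + 2x_1 + x_2.
  reduce S modulo (f_1, f_2):
  remainder x_2^3 + 2x_2^2 + 2x_1 + 1 ≠ 0; add g_3 = x_2^3 + 2x_2^2 + 2x_1 + 1 to the basis.

The other S-polynomials (S(f_1,g_3), S(f_2,g_3)) all reduce to 0 modulo the current basis, so we have a Gröbner basis.

G = {x_2^3 + 2x_2^2 + 2x_1 + 1, x_1^2 - x_1 + 1, x_1x_2 - x_2^2 + 3x_1 - 3x_2 - 2}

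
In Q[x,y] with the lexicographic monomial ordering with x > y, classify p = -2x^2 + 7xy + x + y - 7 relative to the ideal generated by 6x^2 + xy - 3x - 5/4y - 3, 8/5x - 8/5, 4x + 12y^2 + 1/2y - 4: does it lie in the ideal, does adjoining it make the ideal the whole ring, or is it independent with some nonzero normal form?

First compute the reduced Gröbner basis of I by Buchberger's algorithm.
f_1 = 6x^2 + xy - 3x - 5/4y - 3, LT = x^2.
f_2 = 8/5x - 8/5, LT = x.
f_3 = 4x + 12y^2 + 1/2y - 4, LT = x.

S(f_1,f_2): lcm = x^2. S = 1/6xy + 1/2x - 5/24y - 1/2.
  leading term xy: subtract (5/48y)·f_2 from 1/6xy + 1/2x - 5/24y - 1/2 → 1/2x - 1/24y - 1/2
  leading term x: subtract (5/16)·f_2 from 1/2x - 1/24y - 1/2 → -1/24y
  leading term y: no divisor's leading term divides it; move -1/24y to the remainder.
  remainder -1/24y ≠ 0; add h_4 = -1/24y to the basis.

S(f_1,f_3): lcm = x^2. S = -3xy^2 + 1/24xy + 1/2x - 5/24y - 1/2.
  leading term xy^2: subtract (-15/8y^2)·f_2 from -3xy^2 + 1/24xy + 1/2x - 5/24y - 1/2 → 1/24xy + 1/2x - 3y^2 - 5/24y - 1/2
  leading term xy: subtract (5/192y)·f_2 from 1/24xy + 1/2x - 3y^2 - 5/24y - 1/2 → 1/2x - 3y^2 - 1/6y - 1/2
  leading term x: subtract (5/16)·f_2 from 1/2x - 3y^2 - 1/6y - 1/2 → -3y^2 - 1/6y
  leading term y^2: subtract (72y)·h_4 from -3y^2 - 1/6y → -1/6y
  leading term y: subtract (4)·h_4 from -1/6y → 0
  remainder 0.

S(f_2,f_3): lcm = x. S = -3y^2 - 1/8y.
  leading term y^2: subtract (72y)·h_4 from -3y^2 - 1/8y → -1/8y
  leading term y: subtract (3)·h_4 from -1/8y → 0
  remainder 0.

S(f_1,h_4): leading monomials are coprime, so the S-polynomial reduces to 0 (Buchberger's first criterion).
S(f_2,h_4): leading monomials are coprime, so the S-polynomial reduces to 0 (Buchberger's first criterion).
S(f_3,h_4): leading monomials are coprime, so the S-polynomial reduces to 0 (Buchberger's first criterion).
Every S-polynomial of the final basis reduces to 0, so we have a Gröbner basis.
Inter-reduce: drop elements whose leading term is divisible by another's, tail-reduce, and make monic.
Reduced Gröbner basis: {x - 1, y}.
Label its elements g_1 = x - 1, g_2 = y.

Reduce p = -2x^2 + 7xy + x + y - 7 modulo G:
  leading term x^2: subtract (-2x)·g_1 from -2x^2 + 7xy + x + y - 7 → 7xy - x + y - 7
  leading term xy: subtract (7y)·g_1 from 7xy - x + y - 7 → -x + 8y - 7
  leading term x: subtract (-1)·g_1 from -x + 8y - 7 → 8y - 8
  leading term y: subtract (8)·g_2 from 8y - 8 → -8
  leading term 1: no divisor's leading term divides it; move -8 to the remainder.
  normal form = -8.
The normal form is nonzero, so p ∉ I. Since p minus its normal form lies in I, I + (p) = I + (r) where r = -8; decide whether this ideal is the whole ring.
Here r = -8 is a nonzero constant, hence a unit: 1 ∈ I + (p), the Gröbner basis of I + (p) is {1}, and the enlarged system has no common solution — adjoining p is inconsistent.

The remainder on division by a Gröbner basis is unique — it is the normal form.

Adjoining -2x^2 + 7xy + x + y - 7 makes the ideal the whole ring: the system is inconsistent.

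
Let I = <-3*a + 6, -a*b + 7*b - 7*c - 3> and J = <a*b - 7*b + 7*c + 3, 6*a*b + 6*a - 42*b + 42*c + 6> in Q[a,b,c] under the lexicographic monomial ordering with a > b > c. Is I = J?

Since reduced Gröbner bases are canonical representatives of ideals under a given ordering, it suffices to compute and compare them.
Buchberger on the first generating set:
f_1 = -3*a + 6, LT = a.
f_2 = -a*b + 7*b - 7*c - 3, LT = a*b.

S(f_1,f_2): lcm = a*b. S = 5*b - 7*c - 3.
  leading term b: no divisor's leading term divides it; move 5*b to the remainder.
  leading term c: no divisor's leading term divides it; move -7*c to the remainder.
  leading term 1: no divisor's leading term divides it; move -3 to the remainder.
  remainder 5*b - 7*c - 3 ≠ 0; add g_3 = 5*b - 7*c - 3 to the basis.

The other S-polynomials (S(f_1,g_3), S(f_2,g_3)) all reduce to 0 modulo the current basis, so we have a Gröbner basis.
Inter-reduce: drop elements whose leading term is divisible by another's, tail-reduce, and make monic.
Reduced Gröbner basis: {a - 2, b - 7/5*c - 3/5}.

Buchberger on the second generating set:
h_1 = a*b - 7*b + 7*c + 3, LT = a*b.
h_2 = 6*a*b + 6*a - 42*b + 42*c + 6, LT = a*b.

S(h_1,h_2): lcm = a*b. S = -a + 2.
  leading term a: no divisor's leading term divides it; move -a to the remainder.
  leading term 1: no divisor's leading term divides it; move 2 to the remainder.
  remainder -a + 2 ≠ 0; add k_3 = -a + 2 to the basis.

S(h_1,k_3): lcm = a*b. S = -5*b + 7*c + 3.
  leading term b: no divisor's leading term divides it; move -5*b to the remainder.
  leading term c: no divisor's leading term divides it; move 7*c to the remainder.
  leading term 1: no divisor's leading term divides it; move 3 to the remainder.
  remainder -5*b + 7*c + 3 ≠ 0; add k_4 = -5*b + 7*c + 3 to the basis.

The other S-polynomials (S(h_2,k_3), S(h_1,k_4), S(h_2,k_4), S(k_3,k_4)) all reduce to 0 modulo the current basis, so we have a Gröbner basis.
Inter-reduce: drop elements whose leading term is divisible by another's, tail-reduce, and make monic.
Reduced Gröbner basis: {a - 2, b - 7/5*c - 3/5}.

The two bases agree; hence the ideals are identical.

Yes, the ideals are equal.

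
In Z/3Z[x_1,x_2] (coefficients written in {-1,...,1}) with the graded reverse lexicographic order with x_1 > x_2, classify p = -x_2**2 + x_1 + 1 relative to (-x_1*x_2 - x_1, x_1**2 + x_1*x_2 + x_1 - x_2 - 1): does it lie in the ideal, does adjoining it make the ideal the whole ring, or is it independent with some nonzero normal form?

-x_2**2 + x_1 + 1 is independent of I; its normal form modulo I is x_1 - x_2 - 1.

First compute the reduced Gröbner basis of I by Buchberger's algorithm.
f_1 = -x_1*x_2 - x_1, LT = x_1*x_2.
f_2 = x_1**2 + x_1*x_2 + x_1 - x_2 - 1, LT = x_1**2.

S(f_1,f_2): lcm = x_1**2*x_2. S = -x_1*x_2**2 + x_1**2 - x_1*x_2 + x_2**2 + x_2.
  leading term x_1*x_2**2: subtract (x_2)·f_1 from -x_1*x_2**2 + x_1**2 - x_1*x_2 + x_2**2 + x_2 → x_1**2 + x_2**2 + x_2
  leading term x_1**2: subtract (1)·f_2 from x_1**2 + x_2**2 + x_2 → -x_1*x_2 + x_2**2 - x_1 - x_2 + 1
  leading term x_1*x_2: subtract (1)·f_1 from -x_1*x_2 + x_2**2 - x_1 - x_2 + 1 → x_2**2 - x_2 + 1
  leading term x_2**2: no divisor's leading term divides it; move x_2**2 to the remainder.
  leading term x_2: no divisor's leading term divides it; move -x_2 to the remainder.
  leading term 1: no divisor's leading term divides it; move 1 to the remainder.
  remainder x_2**2 - x_2 + 1 ≠ 0; add h_3 = x_2**2 - x_2 + 1 to the basis.

The other S-polynomials (S(f_1,h_3), S(f_2,h_3)) all reduce to 0 modulo the current basis, so we have a Gröbner basis.
Inter-reduce: drop elements whose leading term is divisible by another's, tail-reduce, and make monic.
Reduced Gröbner basis: {x_1**2 - x_2 - 1, x_1*x_2 + x_1, x_2**2 - x_2 + 1}.
Label its elements g_1 = x_1**2 - x_2 - 1, g_2 = x_1*x_2 + x_1, g_3 = x_2**2 - x_2 + 1.

Reduce p = -x_2**2 + x_1 + 1 modulo G:
  leading term x_2**2: subtract (-1)·g_3 from -x_2**2 + x_1 + 1 → x_1 - x_2 - 1
  leading term x_1: no divisor's leading term divides it; move x_1 to the remainder.
  leading term x_2: no divisor's leading term divides it; move -x_2 to the remainder.
  leading term 1: no divisor's leading term divides it; move -1 to the remainder.
  normal form = x_1 - x_2 - 1.
The normal form is nonzero, so p ∉ I. Since p minus its normal form lies in I, I + (p) = I + (r) where r = x_1 - x_2 - 1; decide whether this ideal is the whole ring.
Run Buchberger on G together with r (pairs among the g_i already reduce to 0 since G is a Gröbner basis):
g_1 = x_1**2 - x_2 - 1, LT = x_1**2.
g_2 = x_1*x_2 + x_1, LT = x_1*x_2.
g_3 = x_2**2 - x_2 + 1, LT = x_2**2.
r = x_1 - x_2 - 1, LT = x_1.

S(g_1,r): lcm = x_1**2. S = x_1*x_2 + x_1 - x_2 - 1.
  leading term x_1*x_2: subtract (1)·g_2 from x_1*x_2 + x_1 - x_2 - 1 → -x_2 - 1
  leading term x_2: no divisor's leading term divides it; move -x_2 to the remainder.
  leading term 1: no divisor's leading term divides it; move -1 to the remainder.
  remainder -x_2 - 1 ≠ 0; add m_5 = -x_2 - 1 to the basis.

The other S-polynomials (S(g_1,g_2), S(g_1,g_3), S(g_2,g_3), S(g_2,r), S(g_3,r), S(g_1,m_5), S(g_2,m_5), S(g_3,m_5), S(r,m_5)) all reduce to 0 modulo the current basis, so we have a Gröbner basis.
Inter-reduce: drop elements whose leading term is divisible by another's, tail-reduce, and make monic.
Reduced Gröbner basis: {x_1, x_2 + 1}.
The reduced Gröbner basis of I + (p) is {x_1, x_2 + 1} ≠ {1}, a proper ideal, so the enlarged system stays consistent: p is independent of I, with normal form x_1 - x_2 - 1.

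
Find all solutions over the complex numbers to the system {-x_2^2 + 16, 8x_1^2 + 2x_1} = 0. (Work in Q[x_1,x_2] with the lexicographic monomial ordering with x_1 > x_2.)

{(-1/4, -4), (0, -4), (-1/4, 4), (0, 4)}

Compute a lex Gröbner basis by Buchberger's algorithm.
f_1 = -x_2^2 + 16, LT = x_2^2.
f_2 = 8x_1^2 + 2x_1, LT = x_1^2.

The S-polynomials (S(f_1,f_2)) all reduce to 0 modulo the current basis, so we have a Gröbner basis.
Inter-reduce: drop elements whose leading term is divisible by another's, tail-reduce, and make monic.
Reduced Gröbner basis: {x_1^2 + 1/4x_1, x_2^2 - 16}.

Since the basis is lex-ordered, x_2^2 - 16 is univariate in x_2. Its roots are {-4, 4}. Back-substituting each root into the other basis elements fixes the other coordinates.
  x_2 = -4: the earlier basis element becomes x_1^2 + 1/4x_1 = 0, giving x_1 = -1/4, 0 — points (-1/4, -4), (0, -4).
  x_2 = 4: the earlier basis element becomes x_1^2 + 1/4x_1 = 0, giving x_1 = -1/4, 0 — points (-1/4, 4), (0, 4).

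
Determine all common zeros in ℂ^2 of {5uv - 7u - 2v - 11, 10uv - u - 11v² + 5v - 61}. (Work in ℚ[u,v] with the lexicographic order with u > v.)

{(5, 2), (-83/325 + 6*sqrt(2851)*I/325, 6/55 - 2*sqrt(2851)*I/55), (-83/325 - 6*sqrt(2851)*I/325, 6/55 + 2*sqrt(2851)*I/55)}

Compute a lex Gröbner basis by Buchberger's algorithm.
f_1 = 5uv - 7u - 2v - 11, LT = uv.
f_2 = 10uv - u - 11v² + 5v - 61, LT = uv.

S(f_1,f_2): lcm = uv. S = -13/10u + 11/10v² - 9/10v + 39/10.
  leading term u: no divisor's leading term divides it; move -13/10u to the remainder.
  leading term v²: no divisor's leading term divides it; move 11/10v² to the remainder.
  leading term v: no divisor's leading term divides it; move -9/10v to the remainder.
  leading term 1: no divisor's leading term divides it; move 39/10 to the remainder.
  remainder -13/10u + 11/10v² - 9/10v + 39/10 ≠ 0; add h_3 = -13/10u + 11/10v² - 9/10v + 39/10 to the basis.

S(f_1,h_3): lcm = uv. S = -7/5u + 11/13v³ - 9/13v² + 13/5v - 11/5.
  leading term u: subtract (14/13)·h_3 from -7/5u + 11/13v³ - 9/13v² + 13/5v - 11/5 → 11/13v³ - 122/65v² + 232/65v - 32/5
  leading term v³: no divisor's leading term divides it; move 11/13v³ to the remainder.
  leading term v²: no divisor's leading term divides it; move -122/65v² to the remainder.
  leading term v: no divisor's leading term divides it; move 232/65v to the remainder.
  leading term 1: no divisor's leading term divides it; move -32/5 to the remainder.
  remainder 11/13v³ - 122/65v² + 232/65v - 32/5 ≠ 0; add h_4 = 11/13v³ - 122/65v² + 232/65v - 32/5 to the basis.

The other S-polynomials (S(f_2,h_3), S(f_1,h_4), S(f_2,h_4), S(h_3,h_4)) all reduce to 0 modulo the current basis, so we have a Gröbner basis.
Inter-reduce: drop elements whose leading term is divisible by another's, tail-reduce, and make monic.
Reduced Gröbner basis: {u - 11/13v² + 9/13v - 3, v³ - 122/55v² + 232/55v - 416/55}.

The lex basis is triangular: the last element involves only v. Solving v³ - 122/55v² + 232/55v - 416/55 = 0 gives v ∈ {2, 6/55 - 2*sqrt(2851)*I/55, 6/55 + 2*sqrt(2851)*I/55}; substituting each value into the earlier elements determines the remaining variables.
  v = 2: the earlier basis element becomes u - 5 = 0, giving u = 5 — point (5, 2).
  v = 6/55 - 2*sqrt(2851)*I/55: the earlier basis element becomes u + 83/325 - 6*sqrt(2851)*I/325 = 0, giving u = -83/325 + 6*sqrt(2851)*I/325 — point (-83/325 + 6*sqrt(2851)*I/325, 6/55 - 2*sqrt(2851)*I/55).
  v = 6/55 + 2*sqrt(2851)*I/55: the earlier basis element becomes u + 83/325 + 6*sqrt(2851)*I/325 = 0, giving u = -83/325 - 6*sqrt(2851)*I/325 — point (-83/325 - 6*sqrt(2851)*I/325, 6/55 + 2*sqrt(2851)*I/55).
A lex Gröbner basis triangularizes the system, enabling back-substitution.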